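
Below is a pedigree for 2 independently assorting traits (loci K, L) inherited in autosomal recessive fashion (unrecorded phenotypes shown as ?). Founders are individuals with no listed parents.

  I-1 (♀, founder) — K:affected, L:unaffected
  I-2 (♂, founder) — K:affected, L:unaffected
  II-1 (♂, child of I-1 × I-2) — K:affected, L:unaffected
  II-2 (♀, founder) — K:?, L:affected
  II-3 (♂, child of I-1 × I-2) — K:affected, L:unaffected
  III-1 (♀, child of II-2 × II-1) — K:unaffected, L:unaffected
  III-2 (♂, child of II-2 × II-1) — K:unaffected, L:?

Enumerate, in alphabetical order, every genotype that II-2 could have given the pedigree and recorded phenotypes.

II-2 ∈ {KK ll, Kk ll}

K/I-1 aff ·: kk
K/I-2 aff ·: kk
K/II-1 aff I-1×I-2: kk
K/II-2 ? ·: KK|Kk
K/II-3 aff I-1×I-2: kk
K/III-1 un II-2×II-1: Kk
K/III-2 un II-2×II-1: Kk
⇒ K over [I-1,I-2,II-1,II-2,II-3,III-1,III-2]: 2 consistent
L/I-1 un ·: LL|Ll
L/I-2 un ·: LL|Ll
L/II-1 un I-1×I-2: LL|Ll
L/II-2 aff ·: ll
L/II-3 un I-1×I-2: LL|Ll
L/III-1 un II-2×II-1: Ll
L/III-2 ? II-2×II-1: Ll|ll
⇒ L over [I-1,I-2,II-1,II-2,II-3,III-1,III-2]: 19 consistent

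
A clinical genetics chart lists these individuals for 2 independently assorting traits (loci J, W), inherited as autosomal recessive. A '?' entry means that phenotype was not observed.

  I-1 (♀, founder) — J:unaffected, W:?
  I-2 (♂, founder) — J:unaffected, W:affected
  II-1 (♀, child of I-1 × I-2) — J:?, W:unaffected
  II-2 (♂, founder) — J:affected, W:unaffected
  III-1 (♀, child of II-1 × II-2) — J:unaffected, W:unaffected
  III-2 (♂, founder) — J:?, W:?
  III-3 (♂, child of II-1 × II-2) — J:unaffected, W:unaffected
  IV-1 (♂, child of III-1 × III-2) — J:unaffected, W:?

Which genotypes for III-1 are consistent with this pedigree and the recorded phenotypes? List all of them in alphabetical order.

J/I-1 un ·: JJ|Jj
J/I-2 un ·: JJ|Jj
J/II-1 ? I-1×I-2: JJ|Jj
J/II-2 aff ·: jj
J/III-1 un II-1×II-2: Jj
J/III-2 ? ·: JJ|Jj|jj
J/III-3 un II-1×II-2: Jj
J/IV-1 un III-1×III-2: JJ|Jj
⇒ J over [I-1,I-2,II-1,II-2,III-1,III-2,III-3,IV-1]: 35 consistent
W/I-1 ? ·: WW|Ww
W/I-2 aff ·: ww
W/II-1 un I-1×I-2: Ww
W/II-2 un ·: WW|Ww
W/III-1 un II-1×II-2: WW|Ww
W/III-2 ? ·: WW|Ww|ww
W/III-3 un II-1×II-2: WW|Ww
W/IV-1 ? III-1×III-2: WW|Ww|ww
⇒ W over [I-1,I-2,II-1,II-2,III-1,III-2,III-3,IV-1]: 88 consistent

III-1 ∈ {Jj WW, Jj Ww}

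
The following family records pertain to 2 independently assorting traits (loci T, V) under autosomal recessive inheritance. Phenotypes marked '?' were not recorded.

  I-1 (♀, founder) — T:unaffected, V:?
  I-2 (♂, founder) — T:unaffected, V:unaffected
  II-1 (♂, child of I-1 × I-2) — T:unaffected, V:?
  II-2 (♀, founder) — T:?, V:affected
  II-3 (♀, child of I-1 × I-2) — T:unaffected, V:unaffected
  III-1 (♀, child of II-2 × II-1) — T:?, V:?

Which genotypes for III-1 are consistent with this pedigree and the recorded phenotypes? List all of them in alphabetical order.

T/I-1 un ·: TT|Tt
T/I-2 un ·: TT|Tt
T/II-1 un I-1×I-2: TT|Tt
T/II-2 ? ·: TT|Tt|tt
T/II-3 un I-1×I-2: TT|Tt
T/III-1 ? II-2×II-1: TT|Tt|tt
⇒ T over [I-1,I-2,II-1,II-2,II-3,III-1]: 70 consistent
V/I-1 ? ·: VV|Vv|vv
V/I-2 un ·: VV|Vv
V/II-1 ? I-1×I-2: VV|Vv|vv
V/II-2 aff ·: vv
V/II-3 un I-1×I-2: VV|Vv
V/III-1 ? II-2×II-1: Vv|vv
⇒ V over [I-1,I-2,II-1,II-2,II-3,III-1]: 26 consistent

III-1 ∈ {TT Vv, TT vv, Tt Vv, Tt vv, tt Vv, tt vv}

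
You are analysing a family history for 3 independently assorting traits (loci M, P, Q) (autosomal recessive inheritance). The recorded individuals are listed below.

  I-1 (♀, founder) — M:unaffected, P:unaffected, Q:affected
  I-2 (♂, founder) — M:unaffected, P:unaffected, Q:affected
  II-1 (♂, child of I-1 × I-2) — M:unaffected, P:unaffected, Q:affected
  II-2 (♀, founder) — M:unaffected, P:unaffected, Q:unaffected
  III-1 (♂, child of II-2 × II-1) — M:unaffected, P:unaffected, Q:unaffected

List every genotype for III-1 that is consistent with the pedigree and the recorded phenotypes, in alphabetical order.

III-1 ∈ {MM PP Qq, MM Pp Qq, Mm PP Qq, Mm Pp Qq}

M/I-1 un ·: MM|Mm
M/I-2 un ·: MM|Mm
M/II-1 un I-1×I-2: MM|Mm
M/II-2 un ·: MM|Mm
M/III-1 un II-2×II-1: MM|Mm
⇒ M over [I-1,I-2,II-1,II-2,III-1]: 24 consistent
P/I-1 un ·: PP|Pp
P/I-2 un ·: PP|Pp
P/II-1 un I-1×I-2: PP|Pp
P/II-2 un ·: PP|Pp
P/III-1 un II-2×II-1: PP|Pp
⇒ P over [I-1,I-2,II-1,II-2,III-1]: 24 consistent
Q/I-1 aff ·: qq
Q/I-2 aff ·: qq
Q/II-1 aff I-1×I-2: qq
Q/II-2 un ·: QQ|Qq
Q/III-1 un II-2×II-1: Qq
⇒ Q over [I-1,I-2,II-1,II-2,III-1]: 2 consistent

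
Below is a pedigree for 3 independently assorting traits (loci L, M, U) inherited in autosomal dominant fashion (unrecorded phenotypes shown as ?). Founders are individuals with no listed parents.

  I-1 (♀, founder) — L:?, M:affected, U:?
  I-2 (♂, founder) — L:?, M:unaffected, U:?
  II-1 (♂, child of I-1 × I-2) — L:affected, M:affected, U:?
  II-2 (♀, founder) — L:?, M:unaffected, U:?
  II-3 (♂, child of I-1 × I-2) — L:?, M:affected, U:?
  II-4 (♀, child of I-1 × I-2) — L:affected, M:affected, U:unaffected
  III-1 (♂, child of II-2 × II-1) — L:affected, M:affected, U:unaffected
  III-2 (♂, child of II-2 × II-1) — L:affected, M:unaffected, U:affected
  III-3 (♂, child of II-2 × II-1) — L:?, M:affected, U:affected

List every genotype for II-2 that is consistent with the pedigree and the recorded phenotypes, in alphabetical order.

L/I-1 ? ·: ll|Ll|LL
L/I-2 ? ·: ll|Ll|LL
L/II-1 aff I-1×I-2: Ll|LL
L/II-2 ? ·: ll|Ll|LL
L/II-3 ? I-1×I-2: ll|Ll|LL
L/II-4 aff I-1×I-2: Ll|LL
L/III-1 aff II-2×II-1: Ll|LL
L/III-2 aff II-2×II-1: Ll|LL
L/III-3 ? II-2×II-1: ll|Ll|LL
⇒ L over [I-1,I-2,II-1,II-2,II-3,II-4,III-1,III-2,III-3]: 590 consistent
M/I-1 aff ·: Mm|MM
M/I-2 un ·: mm
M/II-1 aff I-1×I-2: Mm
M/II-2 un ·: mm
M/II-3 aff I-1×I-2: Mm
M/II-4 aff I-1×I-2: Mm
M/III-1 aff II-2×II-1: Mm
M/III-2 un II-2×II-1: mm
M/III-3 aff II-2×II-1: Mm
⇒ M over [I-1,I-2,II-1,II-2,II-3,II-4,III-1,III-2,III-3]: 2 consistent
U/I-1 ? ·: uu|Uu
U/I-2 ? ·: uu|Uu
U/II-1 ? I-1×I-2: uu|Uu
U/II-2 ? ·: uu|Uu
U/II-3 ? I-1×I-2: uu|Uu|UU
U/II-4 un I-1×I-2: uu
U/III-1 un II-2×II-1: uu
U/III-2 aff II-2×II-1: Uu|UU
U/III-3 aff II-2×II-1: Uu|UU
⇒ U over [I-1,I-2,II-1,II-2,II-3,II-4,III-1,III-2,III-3]: 43 consistent

II-2 ∈ {LL mm Uu, LL mm uu, Ll mm Uu, Ll mm uu, ll mm Uu, ll mm uu}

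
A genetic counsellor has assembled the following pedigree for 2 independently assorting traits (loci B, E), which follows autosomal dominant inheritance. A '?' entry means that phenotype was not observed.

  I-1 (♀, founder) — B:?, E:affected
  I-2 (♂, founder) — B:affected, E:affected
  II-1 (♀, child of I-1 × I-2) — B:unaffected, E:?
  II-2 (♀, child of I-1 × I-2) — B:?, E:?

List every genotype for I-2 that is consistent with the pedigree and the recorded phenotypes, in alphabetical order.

B/I-1 ? ·: bb|Bb
B/I-2 aff ·: Bb
B/II-1 un I-1×I-2: bb
B/II-2 ? I-1×I-2: bb|Bb|BB
⇒ B over [I-1,I-2,II-1,II-2]: 5 consistent
E/I-1 aff ·: Ee|EE
E/I-2 aff ·: Ee|EE
E/II-1 ? I-1×I-2: ee|Ee|EE
E/II-2 ? I-1×I-2: ee|Ee|EE
⇒ E over [I-1,I-2,II-1,II-2]: 18 consistent

I-2 ∈ {Bb EE, Bb Ee}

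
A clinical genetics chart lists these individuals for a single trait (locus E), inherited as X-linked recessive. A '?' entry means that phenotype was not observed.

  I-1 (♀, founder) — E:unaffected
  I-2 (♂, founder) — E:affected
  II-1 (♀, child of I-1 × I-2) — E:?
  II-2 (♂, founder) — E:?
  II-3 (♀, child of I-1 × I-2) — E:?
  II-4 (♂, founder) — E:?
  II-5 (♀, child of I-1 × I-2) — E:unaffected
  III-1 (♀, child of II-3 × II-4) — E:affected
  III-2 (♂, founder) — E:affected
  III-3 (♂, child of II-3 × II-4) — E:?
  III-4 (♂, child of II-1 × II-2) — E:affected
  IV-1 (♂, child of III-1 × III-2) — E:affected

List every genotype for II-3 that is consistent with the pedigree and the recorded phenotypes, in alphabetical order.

E/I-1 un ·: X^EX^E|X^EX^e
E/I-2 aff ·: X^eY
E/II-1 ? I-1×I-2: X^EX^e|X^eX^e
E/II-2 ? ·: X^EY|X^eY
E/II-3 ? I-1×I-2: X^EX^e|X^eX^e
E/II-4 ? ·: X^eY
E/II-5 un I-1×I-2: X^EX^e
E/III-1 aff II-3×II-4: X^eX^e
E/III-2 aff ·: X^eY
E/III-3 ? II-3×II-4: X^EY|X^eY
E/III-4 aff II-1×II-2: X^eY
E/IV-1 aff III-1×III-2: X^eY
⇒ E over [I-1,I-2,II-1,II-2,II-3,II-4,II-5,III-1,III-2,III-3,III-4,IV-1]: 16 consistent

II-3 ∈ {X^EX^e, X^eX^e}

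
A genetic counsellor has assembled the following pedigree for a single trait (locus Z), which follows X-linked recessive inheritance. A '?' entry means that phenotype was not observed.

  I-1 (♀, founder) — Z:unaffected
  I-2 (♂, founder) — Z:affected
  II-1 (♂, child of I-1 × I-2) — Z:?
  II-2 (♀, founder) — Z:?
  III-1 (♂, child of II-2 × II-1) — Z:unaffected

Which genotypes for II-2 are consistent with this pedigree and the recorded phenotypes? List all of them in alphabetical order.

Z/I-1 un ·: X^ZX^Z|X^ZX^z
Z/I-2 aff ·: X^zY
Z/II-1 ? I-1×I-2: X^ZY|X^zY
Z/II-2 ? ·: X^ZX^Z|X^ZX^z
Z/III-1 un II-2×II-1: X^ZY
⇒ Z over [I-1,I-2,II-1,II-2,III-1]: 6 consistent

II-2 ∈ {X^ZX^Z, X^ZX^z}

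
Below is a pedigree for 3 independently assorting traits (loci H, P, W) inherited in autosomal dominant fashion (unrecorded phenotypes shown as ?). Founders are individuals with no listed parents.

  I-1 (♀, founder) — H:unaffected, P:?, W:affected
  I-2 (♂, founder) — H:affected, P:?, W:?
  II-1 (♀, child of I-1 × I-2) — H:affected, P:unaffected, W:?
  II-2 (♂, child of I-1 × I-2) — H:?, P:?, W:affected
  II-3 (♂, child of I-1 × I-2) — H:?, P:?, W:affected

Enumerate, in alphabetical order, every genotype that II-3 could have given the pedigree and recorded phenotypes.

II-3 ∈ {Hh PP WW, Hh PP Ww, Hh Pp WW, Hh Pp Ww, Hh pp WW, Hh pp Ww, hh PP WW, hh PP Ww, hh Pp WW, hh Pp Ww, hh pp WW, hh pp Ww}

H/I-1 un ·: hh
H/I-2 aff ·: Hh|HH
H/II-1 aff I-1×I-2: Hh
H/II-2 ? I-1×I-2: hh|Hh
H/II-3 ? I-1×I-2: hh|Hh
⇒ H over [I-1,I-2,II-1,II-2,II-3]: 5 consistent
P/I-1 ? ·: pp|Pp
P/I-2 ? ·: pp|Pp
P/II-1 un I-1×I-2: pp
P/II-2 ? I-1×I-2: pp|Pp|PP
P/II-3 ? I-1×I-2: pp|Pp|PP
⇒ P over [I-1,I-2,II-1,II-2,II-3]: 18 consistent
W/I-1 aff ·: Ww|WW
W/I-2 ? ·: ww|Ww|WW
W/II-1 ? I-1×I-2: ww|Ww|WW
W/II-2 aff I-1×I-2: Ww|WW
W/II-3 aff I-1×I-2: Ww|WW
⇒ W over [I-1,I-2,II-1,II-2,II-3]: 32 consistent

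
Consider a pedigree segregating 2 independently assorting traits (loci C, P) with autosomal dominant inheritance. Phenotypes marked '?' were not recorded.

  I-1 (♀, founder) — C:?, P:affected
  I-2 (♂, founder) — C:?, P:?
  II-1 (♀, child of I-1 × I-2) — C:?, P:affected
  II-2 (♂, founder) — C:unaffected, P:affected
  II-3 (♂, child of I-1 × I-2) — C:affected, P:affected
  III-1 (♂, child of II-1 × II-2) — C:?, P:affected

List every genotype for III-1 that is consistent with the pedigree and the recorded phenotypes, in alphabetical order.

C/I-1 ? ·: cc|Cc|CC
C/I-2 ? ·: cc|Cc|CC
C/II-1 ? I-1×I-2: cc|Cc|CC
C/II-2 un ·: cc
C/II-3 aff I-1×I-2: Cc|CC
C/III-1 ? II-1×II-2: cc|Cc
⇒ C over [I-1,I-2,II-1,II-2,II-3,III-1]: 31 consistent
P/I-1 aff ·: Pp|PP
P/I-2 ? ·: pp|Pp|PP
P/II-1 aff I-1×I-2: Pp|PP
P/II-2 aff ·: Pp|PP
P/II-3 aff I-1×I-2: Pp|PP
P/III-1 aff II-1×II-2: Pp|PP
⇒ P over [I-1,I-2,II-1,II-2,II-3,III-1]: 53 consistent

III-1 ∈ {Cc PP, Cc Pp, cc PP, cc Pp}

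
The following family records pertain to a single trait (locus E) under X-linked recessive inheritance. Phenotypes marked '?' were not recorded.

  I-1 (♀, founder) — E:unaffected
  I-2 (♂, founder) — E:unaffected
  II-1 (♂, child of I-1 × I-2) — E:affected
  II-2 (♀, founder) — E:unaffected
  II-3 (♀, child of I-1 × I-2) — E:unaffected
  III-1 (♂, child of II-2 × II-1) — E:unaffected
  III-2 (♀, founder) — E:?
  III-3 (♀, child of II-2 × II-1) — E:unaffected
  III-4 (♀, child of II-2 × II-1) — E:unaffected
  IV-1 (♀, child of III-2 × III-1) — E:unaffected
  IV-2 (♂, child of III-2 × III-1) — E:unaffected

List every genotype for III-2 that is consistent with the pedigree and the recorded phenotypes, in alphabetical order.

III-2 ∈ {X^EX^E, X^EX^e}

E/I-1 un ·: X^EX^e
E/I-2 un ·: X^EY
E/II-1 aff I-1×I-2: X^eY
E/II-2 un ·: X^EX^E|X^EX^e
E/II-3 un I-1×I-2: X^EX^E|X^EX^e
E/III-1 un II-2×II-1: X^EY
E/III-2 ? ·: X^EX^E|X^EX^e
E/III-3 un II-2×II-1: X^EX^e
E/III-4 un II-2×II-1: X^EX^e
E/IV-1 un III-2×III-1: X^EX^E|X^EX^e
E/IV-2 un III-2×III-1: X^EY
⇒ E over [I-1,I-2,II-1,II-2,II-3,III-1,III-2,III-3,III-4,IV-1,IV-2]: 12 consistent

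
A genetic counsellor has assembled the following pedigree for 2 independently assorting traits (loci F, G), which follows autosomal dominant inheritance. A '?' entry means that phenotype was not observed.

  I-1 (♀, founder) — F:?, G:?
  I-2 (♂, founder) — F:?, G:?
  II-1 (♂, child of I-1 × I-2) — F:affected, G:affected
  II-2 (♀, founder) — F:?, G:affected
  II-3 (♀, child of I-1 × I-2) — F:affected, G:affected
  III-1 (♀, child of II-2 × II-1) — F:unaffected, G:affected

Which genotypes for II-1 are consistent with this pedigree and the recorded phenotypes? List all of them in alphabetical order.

F/I-1 ? ·: ff|Ff|FF
F/I-2 ? ·: ff|Ff|FF
F/II-1 aff I-1×I-2: Ff
F/II-2 ? ·: ff|Ff
F/II-3 aff I-1×I-2: Ff|FF
F/III-1 un II-2×II-1: ff
⇒ F over [I-1,I-2,II-1,II-2,II-3,III-1]: 20 consistent
G/I-1 ? ·: gg|Gg|GG
G/I-2 ? ·: gg|Gg|GG
G/II-1 aff I-1×I-2: Gg|GG
G/II-2 aff ·: Gg|GG
G/II-3 aff I-1×I-2: Gg|GG
G/III-1 aff II-2×II-1: Gg|GG
⇒ G over [I-1,I-2,II-1,II-2,II-3,III-1]: 61 consistent

II-1 ∈ {Ff GG, Ff Gg}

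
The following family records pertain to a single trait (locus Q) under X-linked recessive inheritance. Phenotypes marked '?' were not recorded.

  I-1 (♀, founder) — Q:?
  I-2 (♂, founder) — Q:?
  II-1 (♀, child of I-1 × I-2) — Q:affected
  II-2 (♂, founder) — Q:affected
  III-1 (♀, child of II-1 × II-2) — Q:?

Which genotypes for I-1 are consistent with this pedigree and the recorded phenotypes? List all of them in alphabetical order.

I-1 ∈ {X^QX^q, X^qX^q}

Q/I-1 ? ·: X^QX^q|X^qX^q
Q/I-2 ? ·: X^qY
Q/II-1 aff I-1×I-2: X^qX^q
Q/II-2 aff ·: X^qY
Q/III-1 ? II-1×II-2: X^qX^q
⇒ Q over [I-1,I-2,II-1,II-2,III-1]: 2 consistent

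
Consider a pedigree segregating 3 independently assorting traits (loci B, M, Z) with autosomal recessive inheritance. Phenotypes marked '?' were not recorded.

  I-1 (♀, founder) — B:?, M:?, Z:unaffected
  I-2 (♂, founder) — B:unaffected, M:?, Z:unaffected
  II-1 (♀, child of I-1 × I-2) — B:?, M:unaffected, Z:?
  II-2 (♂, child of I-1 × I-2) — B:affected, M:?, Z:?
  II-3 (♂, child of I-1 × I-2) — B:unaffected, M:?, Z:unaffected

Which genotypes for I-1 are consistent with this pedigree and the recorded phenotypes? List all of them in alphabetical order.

I-1 ∈ {Bb MM ZZ, Bb MM Zz, Bb Mm ZZ, Bb Mm Zz, Bb mm ZZ, Bb mm Zz, bb MM ZZ, bb MM Zz, bb Mm ZZ, bb Mm Zz, bb mm ZZ, bb mm Zz}

B/I-1 ? ·: Bb|bb
B/I-2 un ·: Bb
B/II-1 ? I-1×I-2: BB|Bb|bb
B/II-2 aff I-1×I-2: bb
B/II-3 un I-1×I-2: BB|Bb
⇒ B over [I-1,I-2,II-1,II-2,II-3]: 8 consistent
M/I-1 ? ·: MM|Mm|mm
M/I-2 ? ·: MM|Mm|mm
M/II-1 un I-1×I-2: MM|Mm
M/II-2 ? I-1×I-2: MM|Mm|mm
M/II-3 ? I-1×I-2: MM|Mm|mm
⇒ M over [I-1,I-2,II-1,II-2,II-3]: 45 consistent
Z/I-1 un ·: ZZ|Zz
Z/I-2 un ·: ZZ|Zz
Z/II-1 ? I-1×I-2: ZZ|Zz|zz
Z/II-2 ? I-1×I-2: ZZ|Zz|zz
Z/II-3 un I-1×I-2: ZZ|Zz
⇒ Z over [I-1,I-2,II-1,II-2,II-3]: 35 consistent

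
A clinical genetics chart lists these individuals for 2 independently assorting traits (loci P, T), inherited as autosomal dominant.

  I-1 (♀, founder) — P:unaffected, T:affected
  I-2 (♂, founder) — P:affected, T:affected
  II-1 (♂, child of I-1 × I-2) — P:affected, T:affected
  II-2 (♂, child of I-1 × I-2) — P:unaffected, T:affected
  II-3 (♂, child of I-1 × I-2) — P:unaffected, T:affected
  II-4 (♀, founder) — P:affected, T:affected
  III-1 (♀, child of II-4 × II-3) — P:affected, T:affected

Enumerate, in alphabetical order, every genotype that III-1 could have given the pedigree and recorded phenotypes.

III-1 ∈ {Pp TT, Pp Tt}

P/I-1 un ·: pp
P/I-2 aff ·: Pp
P/II-1 aff I-1×I-2: Pp
P/II-2 un I-1×I-2: pp
P/II-3 un I-1×I-2: pp
P/II-4 aff ·: Pp|PP
P/III-1 aff II-4×II-3: Pp
⇒ P over [I-1,I-2,II-1,II-2,II-3,II-4,III-1]: 2 consistent
T/I-1 aff ·: Tt|TT
T/I-2 aff ·: Tt|TT
T/II-1 aff I-1×I-2: Tt|TT
T/II-2 aff I-1×I-2: Tt|TT
T/II-3 aff I-1×I-2: Tt|TT
T/II-4 aff ·: Tt|TT
T/III-1 aff II-4×II-3: Tt|TT
⇒ T over [I-1,I-2,II-1,II-2,II-3,II-4,III-1]: 87 consistent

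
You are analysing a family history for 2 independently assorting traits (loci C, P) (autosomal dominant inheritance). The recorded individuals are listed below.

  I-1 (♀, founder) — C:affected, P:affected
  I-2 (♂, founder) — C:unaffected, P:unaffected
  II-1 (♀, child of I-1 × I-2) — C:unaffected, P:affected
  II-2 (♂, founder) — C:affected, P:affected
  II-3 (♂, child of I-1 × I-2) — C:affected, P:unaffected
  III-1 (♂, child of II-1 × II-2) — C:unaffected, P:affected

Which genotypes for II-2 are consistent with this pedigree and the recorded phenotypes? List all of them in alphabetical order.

C/I-1 aff ·: Cc
C/I-2 un ·: cc
C/II-1 un I-1×I-2: cc
C/II-2 aff ·: Cc
C/II-3 aff I-1×I-2: Cc
C/III-1 un II-1×II-2: cc
⇒ C over [I-1,I-2,II-1,II-2,II-3,III-1]: 1 consistent
P/I-1 aff ·: Pp
P/I-2 un ·: pp
P/II-1 aff I-1×I-2: Pp
P/II-2 aff ·: Pp|PP
P/II-3 un I-1×I-2: pp
P/III-1 aff II-1×II-2: Pp|PP
⇒ P over [I-1,I-2,II-1,II-2,II-3,III-1]: 4 consistent

II-2 ∈ {Cc PP, Cc Pp}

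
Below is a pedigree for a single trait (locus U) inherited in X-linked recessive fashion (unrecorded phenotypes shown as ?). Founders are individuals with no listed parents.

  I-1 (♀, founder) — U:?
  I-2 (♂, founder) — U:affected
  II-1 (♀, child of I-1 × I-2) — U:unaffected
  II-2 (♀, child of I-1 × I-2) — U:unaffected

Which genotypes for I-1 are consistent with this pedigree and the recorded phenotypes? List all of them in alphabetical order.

I-1 ∈ {X^UX^U, X^UX^u}

U/I-1 ? ·: X^UX^U|X^UX^u
U/I-2 aff ·: X^uY
U/II-1 un I-1×I-2: X^UX^u
U/II-2 un I-1×I-2: X^UX^u
⇒ U over [I-1,I-2,II-1,II-2]: 2 consistent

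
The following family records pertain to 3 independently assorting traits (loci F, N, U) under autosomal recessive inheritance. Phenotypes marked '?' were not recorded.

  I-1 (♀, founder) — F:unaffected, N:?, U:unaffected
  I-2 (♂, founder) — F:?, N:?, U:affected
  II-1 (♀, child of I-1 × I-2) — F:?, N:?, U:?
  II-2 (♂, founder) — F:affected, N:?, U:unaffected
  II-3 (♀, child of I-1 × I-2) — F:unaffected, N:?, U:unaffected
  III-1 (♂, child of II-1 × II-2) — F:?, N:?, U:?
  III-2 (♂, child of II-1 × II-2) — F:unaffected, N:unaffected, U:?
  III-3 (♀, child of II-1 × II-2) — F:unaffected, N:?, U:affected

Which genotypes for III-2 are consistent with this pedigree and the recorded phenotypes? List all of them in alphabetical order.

III-2 ∈ {Ff NN UU, Ff NN Uu, Ff NN uu, Ff Nn UU, Ff Nn Uu, Ff Nn uu}

F/I-1 un ·: FF|Ff
F/I-2 ? ·: FF|Ff|ff
F/II-1 ? I-1×I-2: FF|Ff
F/II-2 aff ·: ff
F/II-3 un I-1×I-2: FF|Ff
F/III-1 ? II-1×II-2: Ff|ff
F/III-2 un II-1×II-2: Ff
F/III-3 un II-1×II-2: Ff
⇒ F over [I-1,I-2,II-1,II-2,II-3,III-1,III-2,III-3]: 23 consistent
N/I-1 ? ·: NN|Nn|nn
N/I-2 ? ·: NN|Nn|nn
N/II-1 ? I-1×I-2: NN|Nn|nn
N/II-2 ? ·: NN|Nn|nn
N/II-3 ? I-1×I-2: NN|Nn|nn
N/III-1 ? II-1×II-2: NN|Nn|nn
N/III-2 un II-1×II-2: NN|Nn
N/III-3 ? II-1×II-2: NN|Nn|nn
⇒ N over [I-1,I-2,II-1,II-2,II-3,III-1,III-2,III-3]: 510 consistent
U/I-1 un ·: UU|Uu
U/I-2 aff ·: uu
U/II-1 ? I-1×I-2: Uu|uu
U/II-2 un ·: Uu
U/II-3 un I-1×I-2: Uu
U/III-1 ? II-1×II-2: UU|Uu|uu
U/III-2 ? II-1×II-2: UU|Uu|uu
U/III-3 aff II-1×II-2: uu
⇒ U over [I-1,I-2,II-1,II-2,II-3,III-1,III-2,III-3]: 22 consistent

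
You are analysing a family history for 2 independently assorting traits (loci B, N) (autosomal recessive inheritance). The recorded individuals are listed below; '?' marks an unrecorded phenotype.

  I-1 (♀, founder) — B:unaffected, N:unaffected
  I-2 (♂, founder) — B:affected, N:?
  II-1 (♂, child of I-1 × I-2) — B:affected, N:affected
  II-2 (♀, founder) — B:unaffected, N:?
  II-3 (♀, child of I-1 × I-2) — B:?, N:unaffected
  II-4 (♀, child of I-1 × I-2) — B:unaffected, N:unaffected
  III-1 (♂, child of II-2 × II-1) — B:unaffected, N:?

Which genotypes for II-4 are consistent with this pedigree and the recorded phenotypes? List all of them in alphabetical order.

II-4 ∈ {Bb NN, Bb Nn}

B/I-1 un ·: Bb
B/I-2 aff ·: bb
B/II-1 aff I-1×I-2: bb
B/II-2 un ·: BB|Bb
B/II-3 ? I-1×I-2: Bb|bb
B/II-4 un I-1×I-2: Bb
B/III-1 un II-2×II-1: Bb
⇒ B over [I-1,I-2,II-1,II-2,II-3,II-4,III-1]: 4 consistent
N/I-1 un ·: Nn
N/I-2 ? ·: Nn|nn
N/II-1 aff I-1×I-2: nn
N/II-2 ? ·: NN|Nn|nn
N/II-3 un I-1×I-2: NN|Nn
N/II-4 un I-1×I-2: NN|Nn
N/III-1 ? II-2×II-1: Nn|nn
⇒ N over [I-1,I-2,II-1,II-2,II-3,II-4,III-1]: 20 consistent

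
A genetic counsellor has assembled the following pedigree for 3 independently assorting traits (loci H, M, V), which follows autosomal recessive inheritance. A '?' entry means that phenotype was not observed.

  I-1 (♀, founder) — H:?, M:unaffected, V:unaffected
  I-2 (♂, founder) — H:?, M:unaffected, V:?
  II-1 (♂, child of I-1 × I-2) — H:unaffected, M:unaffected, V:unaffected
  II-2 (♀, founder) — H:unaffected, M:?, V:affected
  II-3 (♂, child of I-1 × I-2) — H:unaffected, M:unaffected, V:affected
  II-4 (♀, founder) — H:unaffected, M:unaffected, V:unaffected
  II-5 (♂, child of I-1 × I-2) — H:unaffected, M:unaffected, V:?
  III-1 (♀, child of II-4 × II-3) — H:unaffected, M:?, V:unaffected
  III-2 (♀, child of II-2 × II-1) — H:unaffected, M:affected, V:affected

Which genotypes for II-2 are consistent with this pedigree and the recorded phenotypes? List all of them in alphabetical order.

II-2 ∈ {HH Mm vv, HH mm vv, Hh Mm vv, Hh mm vv}

H/I-1 ? ·: HH|Hh|hh
H/I-2 ? ·: HH|Hh|hh
H/II-1 un I-1×I-2: HH|Hh
H/II-2 un ·: HH|Hh
H/II-3 un I-1×I-2: HH|Hh
H/II-4 un ·: HH|Hh
H/II-5 un I-1×I-2: HH|Hh
H/III-1 un II-4×II-3: HH|Hh
H/III-2 un II-2×II-1: HH|Hh
⇒ H over [I-1,I-2,II-1,II-2,II-3,II-4,II-5,III-1,III-2]: 367 consistent
M/I-1 un ·: MM|Mm
M/I-2 un ·: MM|Mm
M/II-1 un I-1×I-2: Mm
M/II-2 ? ·: Mm|mm
M/II-3 un I-1×I-2: MM|Mm
M/II-4 un ·: MM|Mm
M/II-5 un I-1×I-2: MM|Mm
M/III-1 ? II-4×II-3: MM|Mm|mm
M/III-2 aff II-2×II-1: mm
⇒ M over [I-1,I-2,II-1,II-2,II-3,II-4,II-5,III-1,III-2]: 96 consistent
V/I-1 un ·: Vv
V/I-2 ? ·: Vv|vv
V/II-1 un I-1×I-2: Vv
V/II-2 aff ·: vv
V/II-3 aff I-1×I-2: vv
V/II-4 un ·: VV|Vv
V/II-5 ? I-1×I-2: VV|Vv|vv
V/III-1 un II-4×II-3: Vv
V/III-2 aff II-2×II-1: vv
⇒ V over [I-1,I-2,II-1,II-2,II-3,II-4,II-5,III-1,III-2]: 10 consistent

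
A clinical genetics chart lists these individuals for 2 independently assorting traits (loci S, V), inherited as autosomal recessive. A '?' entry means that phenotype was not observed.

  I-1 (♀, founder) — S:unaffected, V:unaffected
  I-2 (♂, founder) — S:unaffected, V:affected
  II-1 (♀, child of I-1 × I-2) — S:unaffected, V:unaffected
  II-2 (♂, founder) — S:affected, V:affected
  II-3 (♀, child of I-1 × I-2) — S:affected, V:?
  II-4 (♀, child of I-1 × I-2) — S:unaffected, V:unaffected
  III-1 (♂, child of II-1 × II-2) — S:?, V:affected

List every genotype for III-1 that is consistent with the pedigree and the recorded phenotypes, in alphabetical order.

S/I-1 un ·: Ss
S/I-2 un ·: Ss
S/II-1 un I-1×I-2: SS|Ss
S/II-2 aff ·: ss
S/II-3 aff I-1×I-2: ss
S/II-4 un I-1×I-2: SS|Ss
S/III-1 ? II-1×II-2: Ss|ss
⇒ S over [I-1,I-2,II-1,II-2,II-3,II-4,III-1]: 6 consistent
V/I-1 un ·: VV|Vv
V/I-2 aff ·: vv
V/II-1 un I-1×I-2: Vv
V/II-2 aff ·: vv
V/II-3 ? I-1×I-2: Vv|vv
V/II-4 un I-1×I-2: Vv
V/III-1 aff II-1×II-2: vv
⇒ V over [I-1,I-2,II-1,II-2,II-3,II-4,III-1]: 3 consistent

III-1 ∈ {Ss vv, ss vv}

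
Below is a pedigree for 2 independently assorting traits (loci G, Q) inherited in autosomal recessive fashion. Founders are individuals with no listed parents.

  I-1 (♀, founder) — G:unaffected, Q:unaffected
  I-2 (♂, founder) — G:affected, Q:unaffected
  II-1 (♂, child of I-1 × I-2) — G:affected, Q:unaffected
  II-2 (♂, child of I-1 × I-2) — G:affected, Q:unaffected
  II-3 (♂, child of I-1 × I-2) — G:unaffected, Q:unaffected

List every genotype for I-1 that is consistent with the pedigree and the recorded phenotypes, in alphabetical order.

I-1 ∈ {Gg QQ, Gg Qq}

G/I-1 un ·: Gg
G/I-2 aff ·: gg
G/II-1 aff I-1×I-2: gg
G/II-2 aff I-1×I-2: gg
G/II-3 un I-1×I-2: Gg
⇒ G over [I-1,I-2,II-1,II-2,II-3]: 1 consistent
Q/I-1 un ·: QQ|Qq
Q/I-2 un ·: QQ|Qq
Q/II-1 un I-1×I-2: QQ|Qq
Q/II-2 un I-1×I-2: QQ|Qq
Q/II-3 un I-1×I-2: QQ|Qq
⇒ Q over [I-1,I-2,II-1,II-2,II-3]: 25 consistent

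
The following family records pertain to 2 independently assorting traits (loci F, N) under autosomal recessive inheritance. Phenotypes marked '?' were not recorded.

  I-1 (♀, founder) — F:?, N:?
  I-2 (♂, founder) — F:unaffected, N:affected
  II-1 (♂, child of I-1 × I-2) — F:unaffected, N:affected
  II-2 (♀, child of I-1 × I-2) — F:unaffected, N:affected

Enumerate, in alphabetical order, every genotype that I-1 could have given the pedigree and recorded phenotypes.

I-1 ∈ {FF Nn, FF nn, Ff Nn, Ff nn, ff Nn, ff nn}

F/I-1 ? ·: FF|Ff|ff
F/I-2 un ·: FF|Ff
F/II-1 un I-1×I-2: FF|Ff
F/II-2 un I-1×I-2: FF|Ff
⇒ F over [I-1,I-2,II-1,II-2]: 15 consistent
N/I-1 ? ·: Nn|nn
N/I-2 aff ·: nn
N/II-1 aff I-1×I-2: nn
N/II-2 aff I-1×I-2: nn
⇒ N over [I-1,I-2,II-1,II-2]: 2 consistent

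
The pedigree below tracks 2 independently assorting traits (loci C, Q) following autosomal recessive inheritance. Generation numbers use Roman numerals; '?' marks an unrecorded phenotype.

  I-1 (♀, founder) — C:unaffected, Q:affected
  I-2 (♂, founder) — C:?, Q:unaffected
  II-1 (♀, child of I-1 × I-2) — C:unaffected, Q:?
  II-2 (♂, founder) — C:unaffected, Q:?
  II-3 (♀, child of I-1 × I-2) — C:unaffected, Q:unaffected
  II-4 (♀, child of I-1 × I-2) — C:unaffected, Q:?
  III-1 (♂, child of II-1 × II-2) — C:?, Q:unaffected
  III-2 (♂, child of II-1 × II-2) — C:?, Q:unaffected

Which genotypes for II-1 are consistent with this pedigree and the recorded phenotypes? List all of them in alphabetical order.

II-1 ∈ {CC Qq, CC qq, Cc Qq, Cc qq}

C/I-1 un ·: CC|Cc
C/I-2 ? ·: CC|Cc|cc
C/II-1 un I-1×I-2: CC|Cc
C/II-2 un ·: CC|Cc
C/II-3 un I-1×I-2: CC|Cc
C/II-4 un I-1×I-2: CC|Cc
C/III-1 ? II-1×II-2: CC|Cc|cc
C/III-2 ? II-1×II-2: CC|Cc|cc
⇒ C over [I-1,I-2,II-1,II-2,II-3,II-4,III-1,III-2]: 247 consistent
Q/I-1 aff ·: qq
Q/I-2 un ·: QQ|Qq
Q/II-1 ? I-1×I-2: Qq|qq
Q/II-2 ? ·: QQ|Qq|qq
Q/II-3 un I-1×I-2: Qq
Q/II-4 ? I-1×I-2: Qq|qq
Q/III-1 un II-1×II-2: QQ|Qq
Q/III-2 un II-1×II-2: QQ|Qq
⇒ Q over [I-1,I-2,II-1,II-2,II-3,II-4,III-1,III-2]: 31 consistent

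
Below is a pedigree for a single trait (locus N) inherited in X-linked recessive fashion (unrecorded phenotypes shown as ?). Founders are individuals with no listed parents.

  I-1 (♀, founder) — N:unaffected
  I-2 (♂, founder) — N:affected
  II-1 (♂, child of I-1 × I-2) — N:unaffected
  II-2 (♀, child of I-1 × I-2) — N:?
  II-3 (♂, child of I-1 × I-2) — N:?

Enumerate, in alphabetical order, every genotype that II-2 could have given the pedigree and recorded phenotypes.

N/I-1 un ·: X^NX^N|X^NX^n
N/I-2 aff ·: X^nY
N/II-1 un I-1×I-2: X^NY
N/II-2 ? I-1×I-2: X^NX^n|X^nX^n
N/II-3 ? I-1×I-2: X^NY|X^nY
⇒ N over [I-1,I-2,II-1,II-2,II-3]: 5 consistent

II-2 ∈ {X^NX^n, X^nX^n}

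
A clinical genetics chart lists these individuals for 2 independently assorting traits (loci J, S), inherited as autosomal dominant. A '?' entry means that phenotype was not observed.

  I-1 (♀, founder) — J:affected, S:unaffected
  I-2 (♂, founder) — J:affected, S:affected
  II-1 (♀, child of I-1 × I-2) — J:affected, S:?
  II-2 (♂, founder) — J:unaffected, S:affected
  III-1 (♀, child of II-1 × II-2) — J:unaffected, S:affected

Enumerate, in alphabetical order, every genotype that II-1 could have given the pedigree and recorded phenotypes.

J/I-1 aff ·: Jj|JJ
J/I-2 aff ·: Jj|JJ
J/II-1 aff I-1×I-2: Jj
J/II-2 un ·: jj
J/III-1 un II-1×II-2: jj
⇒ J over [I-1,I-2,II-1,II-2,III-1]: 3 consistent
S/I-1 un ·: ss
S/I-2 aff ·: Ss|SS
S/II-1 ? I-1×I-2: ss|Ss
S/II-2 aff ·: Ss|SS
S/III-1 aff II-1×II-2: Ss|SS
⇒ S over [I-1,I-2,II-1,II-2,III-1]: 10 consistent

II-1 ∈ {Jj Ss, Jj ss}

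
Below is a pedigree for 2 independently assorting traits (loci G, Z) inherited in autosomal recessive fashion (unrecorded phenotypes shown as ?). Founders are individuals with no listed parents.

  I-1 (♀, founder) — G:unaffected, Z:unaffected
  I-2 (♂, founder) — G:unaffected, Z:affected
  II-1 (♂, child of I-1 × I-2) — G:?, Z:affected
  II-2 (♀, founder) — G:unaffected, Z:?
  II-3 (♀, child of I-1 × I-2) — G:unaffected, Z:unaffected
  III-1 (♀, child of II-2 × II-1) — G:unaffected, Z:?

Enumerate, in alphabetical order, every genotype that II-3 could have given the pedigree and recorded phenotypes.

G/I-1 un ·: GG|Gg
G/I-2 un ·: GG|Gg
G/II-1 ? I-1×I-2: GG|Gg|gg
G/II-2 un ·: GG|Gg
G/II-3 un I-1×I-2: GG|Gg
G/III-1 un II-2×II-1: GG|Gg
⇒ G over [I-1,I-2,II-1,II-2,II-3,III-1]: 49 consistent
Z/I-1 un ·: Zz
Z/I-2 aff ·: zz
Z/II-1 aff I-1×I-2: zz
Z/II-2 ? ·: ZZ|Zz|zz
Z/II-3 un I-1×I-2: Zz
Z/III-1 ? II-2×II-1: Zz|zz
⇒ Z over [I-1,I-2,II-1,II-2,II-3,III-1]: 4 consistent

II-3 ∈ {GG Zz, Gg Zz}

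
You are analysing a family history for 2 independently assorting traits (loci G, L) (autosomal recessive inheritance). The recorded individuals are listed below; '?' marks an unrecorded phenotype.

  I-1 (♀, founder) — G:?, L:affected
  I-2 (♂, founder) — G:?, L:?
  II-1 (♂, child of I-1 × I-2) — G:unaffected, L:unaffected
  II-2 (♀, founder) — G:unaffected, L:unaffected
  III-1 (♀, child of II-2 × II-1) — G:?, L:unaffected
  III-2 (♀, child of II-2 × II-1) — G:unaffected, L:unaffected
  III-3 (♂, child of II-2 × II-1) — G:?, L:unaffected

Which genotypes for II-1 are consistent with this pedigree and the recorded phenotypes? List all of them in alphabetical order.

II-1 ∈ {GG Ll, Gg Ll}

G/I-1 ? ·: GG|Gg|gg
G/I-2 ? ·: GG|Gg|gg
G/II-1 un I-1×I-2: GG|Gg
G/II-2 un ·: GG|Gg
G/III-1 ? II-2×II-1: GG|Gg|gg
G/III-2 un II-2×II-1: GG|Gg
G/III-3 ? II-2×II-1: GG|Gg|gg
⇒ G over [I-1,I-2,II-1,II-2,III-1,III-2,III-3]: 218 consistent
L/I-1 aff ·: ll
L/I-2 ? ·: LL|Ll
L/II-1 un I-1×I-2: Ll
L/II-2 un ·: LL|Ll
L/III-1 un II-2×II-1: LL|Ll
L/III-2 un II-2×II-1: LL|Ll
L/III-3 un II-2×II-1: LL|Ll
⇒ L over [I-1,I-2,II-1,II-2,III-1,III-2,III-3]: 32 consistent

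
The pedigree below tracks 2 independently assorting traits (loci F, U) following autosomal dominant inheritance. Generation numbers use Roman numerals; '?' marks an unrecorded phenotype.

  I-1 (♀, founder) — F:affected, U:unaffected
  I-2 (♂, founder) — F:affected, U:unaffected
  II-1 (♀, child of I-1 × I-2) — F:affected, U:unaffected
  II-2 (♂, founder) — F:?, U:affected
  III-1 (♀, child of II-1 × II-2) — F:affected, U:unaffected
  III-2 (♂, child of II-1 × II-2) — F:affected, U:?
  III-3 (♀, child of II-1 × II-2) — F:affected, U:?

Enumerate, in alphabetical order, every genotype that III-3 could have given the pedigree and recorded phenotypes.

F/I-1 aff ·: Ff|FF
F/I-2 aff ·: Ff|FF
F/II-1 aff I-1×I-2: Ff|FF
F/II-2 ? ·: ff|Ff|FF
F/III-1 aff II-1×II-2: Ff|FF
F/III-2 aff II-1×II-2: Ff|FF
F/III-3 aff II-1×II-2: Ff|FF
⇒ F over [I-1,I-2,II-1,II-2,III-1,III-2,III-3]: 91 consistent
U/I-1 un ·: uu
U/I-2 un ·: uu
U/II-1 un I-1×I-2: uu
U/II-2 aff ·: Uu
U/III-1 un II-1×II-2: uu
U/III-2 ? II-1×II-2: uu|Uu
U/III-3 ? II-1×II-2: uu|Uu
⇒ U over [I-1,I-2,II-1,II-2,III-1,III-2,III-3]: 4 consistent

III-3 ∈ {FF Uu, FF uu, Ff Uu, Ff uu}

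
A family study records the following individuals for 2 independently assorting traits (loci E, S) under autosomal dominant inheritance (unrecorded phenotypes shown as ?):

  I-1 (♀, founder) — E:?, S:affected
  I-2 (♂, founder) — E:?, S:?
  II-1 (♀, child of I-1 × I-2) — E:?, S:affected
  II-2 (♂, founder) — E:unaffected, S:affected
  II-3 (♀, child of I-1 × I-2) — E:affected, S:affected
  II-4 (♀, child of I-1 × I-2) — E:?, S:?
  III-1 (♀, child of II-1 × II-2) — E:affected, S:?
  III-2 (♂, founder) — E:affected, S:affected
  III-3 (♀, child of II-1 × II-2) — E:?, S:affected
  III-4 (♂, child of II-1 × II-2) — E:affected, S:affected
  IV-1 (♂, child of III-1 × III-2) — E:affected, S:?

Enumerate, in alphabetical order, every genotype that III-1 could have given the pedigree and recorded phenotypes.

III-1 ∈ {Ee SS, Ee Ss, Ee ss}

E/I-1 ? ·: ee|Ee|EE
E/I-2 ? ·: ee|Ee|EE
E/II-1 ? I-1×I-2: Ee|EE
E/II-2 un ·: ee
E/II-3 aff I-1×I-2: Ee|EE
E/II-4 ? I-1×I-2: ee|Ee|EE
E/III-1 aff II-1×II-2: Ee
E/III-2 aff ·: Ee|EE
E/III-3 ? II-1×II-2: ee|Ee
E/III-4 aff II-1×II-2: Ee
E/IV-1 aff III-1×III-2: Ee|EE
⇒ E over [I-1,I-2,II-1,II-2,II-3,II-4,III-1,III-2,III-3,III-4,IV-1]: 220 consistent
S/I-1 aff ·: Ss|SS
S/I-2 ? ·: ss|Ss|SS
S/II-1 aff I-1×I-2: Ss|SS
S/II-2 aff ·: Ss|SS
S/II-3 aff I-1×I-2: Ss|SS
S/II-4 ? I-1×I-2: ss|Ss|SS
S/III-1 ? II-1×II-2: ss|Ss|SS
S/III-2 aff ·: Ss|SS
S/III-3 aff II-1×II-2: Ss|SS
S/III-4 aff II-1×II-2: Ss|SS
S/IV-1 ? III-1×III-2: ss|Ss|SS
⇒ S over [I-1,I-2,II-1,II-2,II-3,II-4,III-1,III-2,III-3,III-4,IV-1]: 1817 consistent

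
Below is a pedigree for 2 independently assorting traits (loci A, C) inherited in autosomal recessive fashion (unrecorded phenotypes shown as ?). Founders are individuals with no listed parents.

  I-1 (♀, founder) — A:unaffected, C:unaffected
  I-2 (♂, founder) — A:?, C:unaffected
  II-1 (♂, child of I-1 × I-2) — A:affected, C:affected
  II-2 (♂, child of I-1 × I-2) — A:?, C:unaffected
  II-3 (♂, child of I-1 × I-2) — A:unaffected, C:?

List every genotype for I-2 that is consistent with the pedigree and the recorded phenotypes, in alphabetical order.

I-2 ∈ {Aa Cc, aa Cc}

A/I-1 un ·: Aa
A/I-2 ? ·: Aa|aa
A/II-1 aff I-1×I-2: aa
A/II-2 ? I-1×I-2: AA|Aa|aa
A/II-3 un I-1×I-2: AA|Aa
⇒ A over [I-1,I-2,II-1,II-2,II-3]: 8 consistent
C/I-1 un ·: Cc
C/I-2 un ·: Cc
C/II-1 aff I-1×I-2: cc
C/II-2 un I-1×I-2: CC|Cc
C/II-3 ? I-1×I-2: CC|Cc|cc
⇒ C over [I-1,I-2,II-1,II-2,II-3]: 6 consistent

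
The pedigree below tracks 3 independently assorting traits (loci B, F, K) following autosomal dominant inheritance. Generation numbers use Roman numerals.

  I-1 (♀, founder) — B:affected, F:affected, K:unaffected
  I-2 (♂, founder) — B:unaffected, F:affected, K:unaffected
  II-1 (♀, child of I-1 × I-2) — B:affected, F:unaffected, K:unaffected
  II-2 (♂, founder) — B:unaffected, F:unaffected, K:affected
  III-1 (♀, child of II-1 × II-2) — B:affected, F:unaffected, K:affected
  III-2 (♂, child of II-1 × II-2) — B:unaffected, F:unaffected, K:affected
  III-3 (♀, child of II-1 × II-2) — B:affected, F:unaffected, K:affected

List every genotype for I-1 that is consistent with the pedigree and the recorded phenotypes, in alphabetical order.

B/I-1 aff ·: Bb|BB
B/I-2 un ·: bb
B/II-1 aff I-1×I-2: Bb
B/II-2 un ·: bb
B/III-1 aff II-1×II-2: Bb
B/III-2 un II-1×II-2: bb
B/III-3 aff II-1×II-2: Bb
⇒ B over [I-1,I-2,II-1,II-2,III-1,III-2,III-3]: 2 consistent
F/I-1 aff ·: Ff
F/I-2 aff ·: Ff
F/II-1 un I-1×I-2: ff
F/II-2 un ·: ff
F/III-1 un II-1×II-2: ff
F/III-2 un II-1×II-2: ff
F/III-3 un II-1×II-2: ff
⇒ F over [I-1,I-2,II-1,II-2,III-1,III-2,III-3]: 1 consistent
K/I-1 un ·: kk
K/I-2 un ·: kk
K/II-1 un I-1×I-2: kk
K/II-2 aff ·: Kk|KK
K/III-1 aff II-1×II-2: Kk
K/III-2 aff II-1×II-2: Kk
K/III-3 aff II-1×II-2: Kk
⇒ K over [I-1,I-2,II-1,II-2,III-1,III-2,III-3]: 2 consistent

I-1 ∈ {BB Ff kk, Bb Ff kk}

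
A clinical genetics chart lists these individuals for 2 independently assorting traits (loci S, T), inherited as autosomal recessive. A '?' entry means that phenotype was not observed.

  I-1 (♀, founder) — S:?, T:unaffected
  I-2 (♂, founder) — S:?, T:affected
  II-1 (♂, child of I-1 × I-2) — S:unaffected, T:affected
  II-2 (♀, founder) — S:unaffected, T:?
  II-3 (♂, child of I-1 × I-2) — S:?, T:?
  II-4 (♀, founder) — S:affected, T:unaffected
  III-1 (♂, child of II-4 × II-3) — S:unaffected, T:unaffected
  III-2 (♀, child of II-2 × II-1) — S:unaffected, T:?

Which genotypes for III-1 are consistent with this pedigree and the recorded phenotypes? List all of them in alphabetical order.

S/I-1 ? ·: SS|Ss|ss
S/I-2 ? ·: SS|Ss|ss
S/II-1 un I-1×I-2: SS|Ss
S/II-2 un ·: SS|Ss
S/II-3 ? I-1×I-2: SS|Ss
S/II-4 aff ·: ss
S/III-1 un II-4×II-3: Ss
S/III-2 un II-2×II-1: SS|Ss
⇒ S over [I-1,I-2,II-1,II-2,II-3,II-4,III-1,III-2]: 61 consistent
T/I-1 un ·: Tt
T/I-2 aff ·: tt
T/II-1 aff I-1×I-2: tt
T/II-2 ? ·: TT|Tt|tt
T/II-3 ? I-1×I-2: Tt|tt
T/II-4 un ·: TT|Tt
T/III-1 un II-4×II-3: TT|Tt
T/III-2 ? II-2×II-1: Tt|tt
⇒ T over [I-1,I-2,II-1,II-2,II-3,II-4,III-1,III-2]: 24 consistent

III-1 ∈ {Ss TT, Ss Tt}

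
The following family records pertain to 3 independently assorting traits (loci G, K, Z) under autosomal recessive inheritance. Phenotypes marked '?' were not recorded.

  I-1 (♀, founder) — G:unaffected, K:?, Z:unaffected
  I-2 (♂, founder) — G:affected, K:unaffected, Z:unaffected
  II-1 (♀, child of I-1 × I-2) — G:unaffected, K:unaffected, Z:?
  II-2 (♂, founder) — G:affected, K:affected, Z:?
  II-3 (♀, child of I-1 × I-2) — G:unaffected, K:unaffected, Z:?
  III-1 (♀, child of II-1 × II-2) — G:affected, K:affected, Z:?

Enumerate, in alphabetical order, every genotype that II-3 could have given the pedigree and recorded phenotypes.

G/I-1 un ·: GG|Gg
G/I-2 aff ·: gg
G/II-1 un I-1×I-2: Gg
G/II-2 aff ·: gg
G/II-3 un I-1×I-2: Gg
G/III-1 aff II-1×II-2: gg
⇒ G over [I-1,I-2,II-1,II-2,II-3,III-1]: 2 consistent
K/I-1 ? ·: KK|Kk|kk
K/I-2 un ·: KK|Kk
K/II-1 un I-1×I-2: Kk
K/II-2 aff ·: kk
K/II-3 un I-1×I-2: KK|Kk
K/III-1 aff II-1×II-2: kk
⇒ K over [I-1,I-2,II-1,II-2,II-3,III-1]: 8 consistent
Z/I-1 un ·: ZZ|Zz
Z/I-2 un ·: ZZ|Zz
Z/II-1 ? I-1×I-2: ZZ|Zz|zz
Z/II-2 ? ·: ZZ|Zz|zz
Z/II-3 ? I-1×I-2: ZZ|Zz|zz
Z/III-1 ? II-1×II-2: ZZ|Zz|zz
⇒ Z over [I-1,I-2,II-1,II-2,II-3,III-1]: 93 consistent

II-3 ∈ {Gg KK ZZ, Gg KK Zz, Gg KK zz, Gg Kk ZZ, Gg Kk Zz, Gg Kk zz}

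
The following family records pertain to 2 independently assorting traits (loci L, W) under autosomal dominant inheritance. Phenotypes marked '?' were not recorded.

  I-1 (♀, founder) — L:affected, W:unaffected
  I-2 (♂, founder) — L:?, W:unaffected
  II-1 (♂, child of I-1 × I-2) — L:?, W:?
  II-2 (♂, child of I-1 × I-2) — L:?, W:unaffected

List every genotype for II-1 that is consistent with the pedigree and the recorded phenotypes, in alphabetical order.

II-1 ∈ {LL ww, Ll ww, ll ww}

L/I-1 aff ·: Ll|LL
L/I-2 ? ·: ll|Ll|LL
L/II-1 ? I-1×I-2: ll|Ll|LL
L/II-2 ? I-1×I-2: ll|Ll|LL
⇒ L over [I-1,I-2,II-1,II-2]: 23 consistent
W/I-1 un ·: ww
W/I-2 un ·: ww
W/II-1 ? I-1×I-2: ww
W/II-2 un I-1×I-2: ww
⇒ W over [I-1,I-2,II-1,II-2]: 1 consistent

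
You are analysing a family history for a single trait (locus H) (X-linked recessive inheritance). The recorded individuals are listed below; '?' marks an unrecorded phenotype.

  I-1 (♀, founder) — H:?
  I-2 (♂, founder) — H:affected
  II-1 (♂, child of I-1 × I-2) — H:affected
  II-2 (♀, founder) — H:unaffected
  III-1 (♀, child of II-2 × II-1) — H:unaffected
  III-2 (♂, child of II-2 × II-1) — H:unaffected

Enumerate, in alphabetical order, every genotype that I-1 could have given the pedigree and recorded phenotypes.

I-1 ∈ {X^HX^h, X^hX^h}

H/I-1 ? ·: X^HX^h|X^hX^h
H/I-2 aff ·: X^hY
H/II-1 aff I-1×I-2: X^hY
H/II-2 un ·: X^HX^H|X^HX^h
H/III-1 un II-2×II-1: X^HX^h
H/III-2 un II-2×II-1: X^HY
⇒ H over [I-1,I-2,II-1,II-2,III-1,III-2]: 4 consistent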